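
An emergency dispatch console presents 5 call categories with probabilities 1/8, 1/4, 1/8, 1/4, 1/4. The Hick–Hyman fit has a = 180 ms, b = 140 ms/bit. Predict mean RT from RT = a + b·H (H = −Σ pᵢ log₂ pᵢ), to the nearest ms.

495 ms

H = −Σ pᵢ log₂ pᵢ = 0.125·3 + 0.25·2 + 0.125·3 + 0.25·2 + 0.25·2 = 2.250 bits.
RT = 180 + 140 × 2.250 = 495.00 ms.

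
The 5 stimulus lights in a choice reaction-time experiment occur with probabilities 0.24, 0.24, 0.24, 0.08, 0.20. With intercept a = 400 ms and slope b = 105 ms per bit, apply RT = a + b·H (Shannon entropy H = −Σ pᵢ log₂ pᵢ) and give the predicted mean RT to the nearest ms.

H = 0.24·log₂(1/0.24) + 0.24·log₂(1/0.24) + 0.24·log₂(1/0.24) + 0.08·log₂(1/0.08) + 0.20·log₂(1/0.20) = 2.2383 bits.
RT = 400 + 105 × 2.2383 = 635.02 ms.

635 ms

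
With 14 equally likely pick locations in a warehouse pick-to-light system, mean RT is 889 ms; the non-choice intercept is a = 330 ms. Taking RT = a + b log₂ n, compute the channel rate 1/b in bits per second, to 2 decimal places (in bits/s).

6.81 bits/s

b = (889 − 330)/log₂ 14 = 559/3.8074 = 146.821 ms per bit = 0.14682 s/bit; the reciprocal is 6.811 bits/s.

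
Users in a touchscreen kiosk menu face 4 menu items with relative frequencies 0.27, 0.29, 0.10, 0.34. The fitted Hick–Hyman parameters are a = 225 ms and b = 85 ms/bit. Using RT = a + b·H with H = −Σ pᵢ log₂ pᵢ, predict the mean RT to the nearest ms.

386 ms

Entropy contributions −pᵢ log₂ pᵢ: 0.5100, 0.5179, 0.3322, 0.5292; sum H = 1.8893 bits.
RT = a + bH = 225 + 85·1.8893 = 385.59 ms.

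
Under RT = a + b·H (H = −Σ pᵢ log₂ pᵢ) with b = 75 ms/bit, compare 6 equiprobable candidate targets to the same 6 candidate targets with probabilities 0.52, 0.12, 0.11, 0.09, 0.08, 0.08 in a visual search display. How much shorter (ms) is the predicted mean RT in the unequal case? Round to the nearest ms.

The RT saving is b·ΔH. Equiprobable H₀ = log₂(6) = 2.5850 bits; with the given probabilities H = 2.1036 bits.
b·(H₀ − H) = 75 × (2.5850 − 2.1036) = 36.10 ms.

36 ms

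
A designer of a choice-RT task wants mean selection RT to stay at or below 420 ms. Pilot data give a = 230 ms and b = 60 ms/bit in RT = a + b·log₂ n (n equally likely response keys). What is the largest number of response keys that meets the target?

8

Set 230 + 60·log₂ n ≤ 420 → log₂ n ≤ (420 − 230)/60 = 3.1667.
So n ≤ 2^3.1667 = 8.980; the largest integer n is 8.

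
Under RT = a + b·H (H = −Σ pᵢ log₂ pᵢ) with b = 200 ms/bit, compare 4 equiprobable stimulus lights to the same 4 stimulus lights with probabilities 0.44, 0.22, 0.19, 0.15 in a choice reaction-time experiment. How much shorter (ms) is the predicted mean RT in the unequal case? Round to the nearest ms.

The RT saving is b·ΔH. Equiprobable H₀ = log₂(4) = 2.0000 bits; with the given probabilities H = 1.8675 bits.
b·(H₀ − H) = 200 × (2.0000 − 1.8675) = 26.50 ms.

27 ms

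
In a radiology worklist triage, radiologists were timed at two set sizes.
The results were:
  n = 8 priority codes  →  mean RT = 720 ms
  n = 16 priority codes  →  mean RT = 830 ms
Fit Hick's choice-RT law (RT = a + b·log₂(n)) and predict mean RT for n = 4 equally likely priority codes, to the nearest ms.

610 ms

RT is linear in log₂ n, so two points fix the line:
  b = (830 − 720) / (log₂ 16 − log₂ 8) = 110 / (4 − 3) = 110 ms/bit
  a = 720 − 110 × 3 = 390 ms
Then RT(4) = 390 + 110 × log₂ 4 = 390 + 110 × 2 ≈ 610.000 ms.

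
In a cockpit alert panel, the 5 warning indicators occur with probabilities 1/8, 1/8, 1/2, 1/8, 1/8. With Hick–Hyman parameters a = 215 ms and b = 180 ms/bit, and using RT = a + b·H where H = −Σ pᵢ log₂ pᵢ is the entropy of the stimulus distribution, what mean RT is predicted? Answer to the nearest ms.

Each term −pᵢ log₂ pᵢ: 0.125·3 + 0.125·3 + 0.5·1 + 0.125·3 + 0.125·3; summed, H = 2.000 bits.
Mean RT = a + bH = 215 + 180·2.000 = 575.00 ms.

575 ms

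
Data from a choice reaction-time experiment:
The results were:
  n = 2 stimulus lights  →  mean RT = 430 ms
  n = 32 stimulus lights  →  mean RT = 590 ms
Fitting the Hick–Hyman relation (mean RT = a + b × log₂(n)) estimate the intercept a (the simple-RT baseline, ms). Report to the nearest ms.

Slope: b = (590 − 430) / (log₂ 32 − log₂ 2) = 160/4.0000 = 40 ms/bit.
a = RT₁ − b·log₂ n₁ = 430 − 40 × 1 = 390.000 ms.

390 ms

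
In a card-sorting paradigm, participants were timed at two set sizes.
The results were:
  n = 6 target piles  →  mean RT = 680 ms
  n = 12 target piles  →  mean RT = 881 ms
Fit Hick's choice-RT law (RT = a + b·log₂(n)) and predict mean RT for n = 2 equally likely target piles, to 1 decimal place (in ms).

Fit slope and intercept:
  b = (881 − 680) / (log₂ 12 − log₂ 6) = 201 / (3.5850 − 2.5850) = 201.000 ms/bit
  a = 680 − 201.000 × 2.5850 = 160.423 ms
Then RT(2) = 160.423 + 201.000 × log₂ 2 = 160.423 + 201.000 × 1 ≈ 361.423 ms.

361.4 ms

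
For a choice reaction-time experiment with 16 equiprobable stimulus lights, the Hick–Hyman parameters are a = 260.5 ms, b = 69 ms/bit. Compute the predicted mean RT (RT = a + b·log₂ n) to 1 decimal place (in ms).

log₂(16) = 4 bits, so RT = 260.5 + 69 × 4 ≈ 536.500 ms.

536.5 ms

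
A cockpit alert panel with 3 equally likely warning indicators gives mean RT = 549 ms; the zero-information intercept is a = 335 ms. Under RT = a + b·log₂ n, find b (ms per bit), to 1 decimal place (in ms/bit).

135.0 ms/bit

log₂(3) = 1.5850 bits.
b = (RT − a)/log₂ n = (549 − 335) / 1.5850 = 135.019 ms/bit.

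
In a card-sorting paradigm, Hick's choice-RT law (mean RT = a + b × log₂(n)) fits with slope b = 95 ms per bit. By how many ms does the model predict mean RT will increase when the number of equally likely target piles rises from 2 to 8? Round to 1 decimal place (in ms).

The intercept a cancels: ΔRT = b·(log₂ n₂ − log₂ n₁) = b·log₂(n₂/n₁).
log₂(8) − log₂(2) = log₂(8/2) = log₂(4) = 2.
ΔRT = 95 × 2.0000 = 190.000 ms.

190.0 ms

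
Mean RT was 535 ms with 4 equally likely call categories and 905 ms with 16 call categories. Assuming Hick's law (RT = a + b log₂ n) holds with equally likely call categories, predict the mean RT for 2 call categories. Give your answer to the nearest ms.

350 ms

With log₂ n on the abscissa the relation is linear; from the two conditions:
  b = (905 − 535) / (log₂ 16 − log₂ 4) = 370 / (4 − 2) = 185 ms/bit
  a = 535 − 185 × 2 = 165 ms
Then RT(2) = 165 + 185 × log₂ 2 = 165 + 185 × 1 ≈ 350.000 ms.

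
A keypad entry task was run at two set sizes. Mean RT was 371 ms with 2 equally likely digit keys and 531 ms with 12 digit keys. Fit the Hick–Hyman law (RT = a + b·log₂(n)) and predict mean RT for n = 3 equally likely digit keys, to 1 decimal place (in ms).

Solve the two-equation system in a and b:
  b = (531 − 371) / (log₂ 12 − log₂ 2) = 160 / (3.5850 − 1) = 61.896 ms/bit
  a = 371 − 61.896 × 1 = 309.104 ms
Then RT(3) = 309.104 + 61.896 × log₂ 3 = 309.104 + 61.896 × 1.5850 ≈ 407.207 ms.

407.2 ms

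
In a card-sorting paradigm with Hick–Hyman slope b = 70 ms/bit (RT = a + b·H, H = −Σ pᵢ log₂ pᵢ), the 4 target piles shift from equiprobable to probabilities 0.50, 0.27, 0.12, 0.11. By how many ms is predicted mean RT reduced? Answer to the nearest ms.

19 ms

The RT saving is b·ΔH. Equiprobable H₀ = log₂(4) = 2.0000 bits; with the given probabilities H = 1.7274 bits.
b·(H₀ − H) = 70 × (2.0000 − 1.7274) = 19.08 ms.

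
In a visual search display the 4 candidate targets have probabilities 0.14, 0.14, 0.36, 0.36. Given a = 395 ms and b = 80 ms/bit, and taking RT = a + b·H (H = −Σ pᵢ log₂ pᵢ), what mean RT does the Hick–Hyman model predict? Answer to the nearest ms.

543 ms

H = 0.14·log₂(1/0.14) + 0.14·log₂(1/0.14) + 0.36·log₂(1/0.36) + 0.36·log₂(1/0.36) = 1.8555 bits.
RT = 395 + 80 × 1.8555 = 543.44 ms.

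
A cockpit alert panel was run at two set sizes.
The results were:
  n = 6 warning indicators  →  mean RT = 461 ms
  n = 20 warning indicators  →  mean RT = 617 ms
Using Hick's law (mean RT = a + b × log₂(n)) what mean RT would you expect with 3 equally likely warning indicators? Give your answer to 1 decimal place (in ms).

Solve the two-equation system in a and b:
  b = (617 − 461) / (log₂ 20 − log₂ 6) = 156 / (4.3219 − 2.5850) = 89.812 ms/bit
  a = 461 − 89.812 × 2.5850 = 228.840 ms
Then RT(3) = 228.840 + 89.812 × log₂ 3 = 228.840 + 89.812 × 1.5850 ≈ 371.188 ms.

371.2 ms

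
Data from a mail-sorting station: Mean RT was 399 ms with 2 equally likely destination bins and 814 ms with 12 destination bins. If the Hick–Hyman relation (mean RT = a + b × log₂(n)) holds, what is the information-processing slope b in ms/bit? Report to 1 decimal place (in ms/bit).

160.5 ms/bit

Slope: b = (814 − 399) / (log₂ 12 − log₂ 2) = 415/2.5850 = 160.544 ms/bit.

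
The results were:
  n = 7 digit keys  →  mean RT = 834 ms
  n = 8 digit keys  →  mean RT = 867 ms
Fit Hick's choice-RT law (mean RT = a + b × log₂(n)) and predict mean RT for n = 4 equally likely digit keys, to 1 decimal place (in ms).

695.7 ms

RT is linear in log₂ n, so two points fix the line:
  b = (867 − 834) / (log₂ 8 − log₂ 7) = 33 / (3 − 2.8074) = 171.299 ms/bit
  a = 834 − 171.299 × 2.8074 = 353.102 ms
Then RT(4) = 353.102 + 171.299 × log₂ 4 = 353.102 + 171.299 × 2 ≈ 695.701 ms.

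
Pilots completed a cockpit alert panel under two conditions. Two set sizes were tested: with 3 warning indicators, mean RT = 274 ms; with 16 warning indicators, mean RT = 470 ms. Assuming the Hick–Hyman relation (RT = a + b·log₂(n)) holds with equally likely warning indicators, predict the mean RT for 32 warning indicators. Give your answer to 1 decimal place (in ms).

551.2 ms

RT is linear in log₂ n, so two points fix the line:
  b = (470 − 274) / (log₂ 16 − log₂ 3) = 196 / (4 − 1.5850) = 81.158 ms/bit
  a = 274 − 81.158 × 1.5850 = 145.367 ms
Then RT(32) = 145.367 + 81.158 × log₂ 32 = 145.367 + 81.158 × 5 ≈ 551.158 ms.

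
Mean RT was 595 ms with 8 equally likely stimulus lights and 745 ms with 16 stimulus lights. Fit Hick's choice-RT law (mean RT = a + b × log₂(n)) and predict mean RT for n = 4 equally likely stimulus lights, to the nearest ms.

Solve the two-equation system in a and b:
  b = (745 − 595) / (log₂ 16 − log₂ 8) = 150 / (4 − 3) = 150 ms/bit
  a = 595 − 150 × 3 = 145 ms
Then RT(4) = 145 + 150 × log₂ 4 = 145 + 150 × 2 ≈ 445.000 ms.

445 ms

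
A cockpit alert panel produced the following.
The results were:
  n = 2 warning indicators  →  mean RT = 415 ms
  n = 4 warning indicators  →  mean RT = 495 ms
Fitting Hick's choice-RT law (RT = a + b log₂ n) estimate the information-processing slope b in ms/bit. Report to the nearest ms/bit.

80 ms/bit

Slope: b = (495 − 415) / (log₂ 4 − log₂ 2) = 80/1.0000 = 80 ms/bit.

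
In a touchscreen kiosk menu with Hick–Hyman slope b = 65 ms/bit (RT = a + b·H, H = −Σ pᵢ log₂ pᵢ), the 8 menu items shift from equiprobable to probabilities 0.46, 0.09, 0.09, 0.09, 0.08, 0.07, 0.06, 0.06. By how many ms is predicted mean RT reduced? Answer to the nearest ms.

Equiprobable entropy H₀ = log₂ 8 = 3.0000 bits.
Skewed entropy H = −Σ pᵢ log₂ pᵢ = 2.5004 bits.
ΔRT = b·(H₀ − H) = 65 × 0.4996 = 32.47 ms.

32 ms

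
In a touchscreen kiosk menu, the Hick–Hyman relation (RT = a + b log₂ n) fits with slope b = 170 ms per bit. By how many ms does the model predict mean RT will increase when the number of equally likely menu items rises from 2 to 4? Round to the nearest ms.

170 ms

Only the slope matters, since a is common to both: ΔRT = b·log₂(n₂/n₁).
log₂(4) − log₂(2) = log₂(4/2) = log₂(2) = 1.
ΔRT = 170 × 1.0000 = 170.000 ms.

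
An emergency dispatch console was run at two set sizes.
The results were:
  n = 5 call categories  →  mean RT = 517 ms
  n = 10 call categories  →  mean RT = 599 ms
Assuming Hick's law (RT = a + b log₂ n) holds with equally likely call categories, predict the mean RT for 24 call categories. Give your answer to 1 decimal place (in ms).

702.6 ms

Fit slope and intercept:
  b = (599 − 517) / (log₂ 10 − log₂ 5) = 82 / (3.3219 − 2.3219) = 82.000 ms/bit
  a = 517 − 82.000 × 2.3219 = 326.602 ms
Then RT(24) = 326.602 + 82.000 × log₂ 24 = 326.602 + 82.000 × 4.5850 ≈ 702.569 ms.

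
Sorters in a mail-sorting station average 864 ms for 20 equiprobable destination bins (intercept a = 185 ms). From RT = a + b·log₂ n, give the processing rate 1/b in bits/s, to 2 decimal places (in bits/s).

6.37 bits/s

Choice component = 864 − 185 = 679 ms over log₂(20) = 4.3219 bits.
b = 679 / 4.3219 = 157.106 ms/bit, so 1/b = 6.365 bits/s.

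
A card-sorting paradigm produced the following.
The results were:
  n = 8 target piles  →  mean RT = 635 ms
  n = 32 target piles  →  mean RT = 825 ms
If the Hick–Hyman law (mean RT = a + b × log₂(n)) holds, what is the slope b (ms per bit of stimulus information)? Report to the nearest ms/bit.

The slope on a log₂ axis is (825 − 635) / (5 − 3) = 95 ms/bit.

95 ms/bit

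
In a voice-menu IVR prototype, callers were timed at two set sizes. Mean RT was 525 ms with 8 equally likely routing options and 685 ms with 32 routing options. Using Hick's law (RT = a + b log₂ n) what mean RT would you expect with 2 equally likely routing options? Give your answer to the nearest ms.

365 ms

With log₂ n on the abscissa the relation is linear; from the two conditions:
  b = (685 − 525) / (log₂ 32 − log₂ 8) = 160 / (5 − 3) = 80 ms/bit
  a = 525 − 80 × 3 = 285 ms
Then RT(2) = 285 + 80 × log₂ 2 = 285 + 80 × 1 ≈ 365.000 ms.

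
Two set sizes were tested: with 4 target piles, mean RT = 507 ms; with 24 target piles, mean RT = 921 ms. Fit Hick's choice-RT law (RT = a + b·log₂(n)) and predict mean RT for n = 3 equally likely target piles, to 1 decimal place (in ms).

440.5 ms

Solve the two-equation system in a and b:
  b = (921 − 507) / (log₂ 24 − log₂ 4) = 414 / (4.5850 − 2) = 160.157 ms/bit
  a = 507 − 160.157 × 2 = 186.686 ms
Then RT(3) = 186.686 + 160.157 × log₂ 3 = 186.686 + 160.157 × 1.5850 ≈ 440.529 ms.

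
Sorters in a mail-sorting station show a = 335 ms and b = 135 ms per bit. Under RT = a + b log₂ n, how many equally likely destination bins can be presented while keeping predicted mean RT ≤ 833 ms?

Set 335 + 135·log₂ n ≤ 833 → log₂ n ≤ (833 − 335)/135 = 3.6889.
So n ≤ 2^3.6889 = 12.896; the largest integer n is 12.

12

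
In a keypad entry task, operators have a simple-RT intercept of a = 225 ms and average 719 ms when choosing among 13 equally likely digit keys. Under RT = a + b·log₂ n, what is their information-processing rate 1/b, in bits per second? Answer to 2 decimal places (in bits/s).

b = (719 − 225)/log₂ 13 = 494/3.7004 = 133.498 ms per bit = 0.13350 s/bit; the reciprocal is 7.491 bits/s.

7.49 bits/s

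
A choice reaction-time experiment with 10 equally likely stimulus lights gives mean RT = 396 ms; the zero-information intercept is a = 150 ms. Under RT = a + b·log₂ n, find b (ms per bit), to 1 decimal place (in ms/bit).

74.1 ms/bit

10 alternatives carry log₂ 10 = 3.3219 bits; the choice cost is 396 − 150 = 246 ms, so b = 246/3.3219 = 74.053 ms/bit.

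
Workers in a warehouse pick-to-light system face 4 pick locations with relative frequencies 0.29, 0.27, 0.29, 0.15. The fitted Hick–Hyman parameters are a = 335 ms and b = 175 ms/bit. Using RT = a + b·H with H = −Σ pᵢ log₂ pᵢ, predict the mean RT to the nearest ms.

H = 0.29·log₂(1/0.29) + 0.27·log₂(1/0.27) + 0.29·log₂(1/0.29) + 0.15·log₂(1/0.15) = 1.9564 bits.
RT = 335 + 175 × 1.9564 = 677.37 ms.

677 ms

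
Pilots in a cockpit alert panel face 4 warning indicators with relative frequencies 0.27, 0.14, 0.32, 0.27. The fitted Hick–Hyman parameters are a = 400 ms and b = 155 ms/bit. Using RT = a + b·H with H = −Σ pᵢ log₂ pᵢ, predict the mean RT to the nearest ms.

701 ms

H = 0.27·log₂(1/0.27) + 0.14·log₂(1/0.14) + 0.32·log₂(1/0.32) + 0.27·log₂(1/0.27) = 1.9432 bits.
RT = 400 + 155 × 1.9432 = 701.19 ms.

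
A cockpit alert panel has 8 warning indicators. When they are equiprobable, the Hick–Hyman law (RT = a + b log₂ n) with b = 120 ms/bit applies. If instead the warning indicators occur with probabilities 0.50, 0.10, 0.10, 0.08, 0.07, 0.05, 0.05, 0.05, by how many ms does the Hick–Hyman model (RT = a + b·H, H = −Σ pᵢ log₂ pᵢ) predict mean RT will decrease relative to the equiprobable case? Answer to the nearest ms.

75 ms

Equiprobable entropy H₀ = log₂ 8 = 3.0000 bits.
Skewed entropy H = −Σ pᵢ log₂ pᵢ = 2.3727 bits.
ΔRT = b·(H₀ − H) = 120 × 0.6273 = 75.27 ms.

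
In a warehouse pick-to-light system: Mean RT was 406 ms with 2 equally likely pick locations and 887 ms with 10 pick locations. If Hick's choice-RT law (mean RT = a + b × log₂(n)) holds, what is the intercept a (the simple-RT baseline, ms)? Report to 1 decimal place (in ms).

198.8 ms

The slope on a log₂ axis is (887 − 406) / (3.3219 − 1) = 207.155 ms/bit.
a = RT₁ − b·log₂ n₁ = 406 − 207.155 × 1 = 198.845 ms.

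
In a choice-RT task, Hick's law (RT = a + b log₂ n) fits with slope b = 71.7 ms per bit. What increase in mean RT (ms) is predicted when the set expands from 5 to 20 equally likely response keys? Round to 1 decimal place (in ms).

The intercept a cancels: ΔRT = b·(log₂ n₂ − log₂ n₁) = b·log₂(n₂/n₁).
log₂(20) − log₂(5) = log₂(20/5) = log₂(4) = 2.
ΔRT = 71.7 × 2.0000 = 143.400 ms.

143.4 ms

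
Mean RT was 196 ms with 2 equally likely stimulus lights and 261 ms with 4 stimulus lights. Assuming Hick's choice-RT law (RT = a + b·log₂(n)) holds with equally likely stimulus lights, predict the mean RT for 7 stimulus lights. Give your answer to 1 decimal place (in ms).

313.5 ms

Fit slope and intercept:
  b = (261 − 196) / (log₂ 4 − log₂ 2) = 65 / (2 − 1) = 65.000 ms/bit
  a = 196 − 65.000 × 1 = 131.000 ms
Then RT(7) = 131.000 + 65.000 × log₂ 7 = 131.000 + 65.000 × 2.8074 ≈ 313.478 ms.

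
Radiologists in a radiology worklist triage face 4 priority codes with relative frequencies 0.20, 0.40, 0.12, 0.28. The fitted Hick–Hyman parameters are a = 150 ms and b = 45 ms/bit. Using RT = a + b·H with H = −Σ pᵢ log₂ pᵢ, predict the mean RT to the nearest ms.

234 ms

H = 0.20·log₂(1/0.20) + 0.40·log₂(1/0.40) + 0.12·log₂(1/0.12) + 0.28·log₂(1/0.28) = 1.8744 bits.
RT = 150 + 45 × 1.8744 = 234.35 ms.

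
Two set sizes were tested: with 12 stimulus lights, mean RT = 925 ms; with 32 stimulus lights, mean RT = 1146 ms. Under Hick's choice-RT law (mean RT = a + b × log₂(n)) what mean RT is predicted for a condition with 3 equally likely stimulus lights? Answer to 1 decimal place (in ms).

612.6 ms

Solve the two-equation system in a and b:
  b = (1146 − 925) / (log₂ 32 − log₂ 12) = 221 / (5 − 3.5850) = 156.180 ms/bit
  a = 925 − 156.180 × 3.5850 = 365.102 ms
Then RT(3) = 365.102 + 156.180 × log₂ 3 = 365.102 + 156.180 × 1.5850 ≈ 612.641 ms.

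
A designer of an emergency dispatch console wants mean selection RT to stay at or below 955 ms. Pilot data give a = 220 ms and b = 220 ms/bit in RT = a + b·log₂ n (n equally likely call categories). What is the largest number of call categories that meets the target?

Set 220 + 220·log₂ n ≤ 955 → log₂ n ≤ (955 − 220)/220 = 3.3409.
So n ≤ 2^3.3409 = 10.132; the largest integer n is 10.

10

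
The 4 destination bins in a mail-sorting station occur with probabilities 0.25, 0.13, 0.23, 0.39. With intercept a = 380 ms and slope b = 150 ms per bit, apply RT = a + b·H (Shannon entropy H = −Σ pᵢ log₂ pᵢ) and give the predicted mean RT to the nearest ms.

665 ms

H = 0.25·log₂(1/0.25) + 0.13·log₂(1/0.13) + 0.23·log₂(1/0.23) + 0.39·log₂(1/0.39) = 1.9001 bits.
RT = 380 + 150 × 1.9001 = 665.02 ms.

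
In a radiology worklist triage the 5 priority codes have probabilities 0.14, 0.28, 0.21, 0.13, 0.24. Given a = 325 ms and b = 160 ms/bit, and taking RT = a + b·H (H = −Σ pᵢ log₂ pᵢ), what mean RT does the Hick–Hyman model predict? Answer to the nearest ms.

Entropy contributions −pᵢ log₂ pᵢ: 0.3971, 0.5142, 0.4728, 0.3826, 0.4941; sum H = 2.2609 bits.
RT = a + bH = 325 + 160·2.2609 = 686.75 ms.

687 ms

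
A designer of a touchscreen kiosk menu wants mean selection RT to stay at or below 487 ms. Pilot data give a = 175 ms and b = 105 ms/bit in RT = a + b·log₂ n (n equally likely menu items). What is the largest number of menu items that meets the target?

7

Set 175 + 105·log₂ n ≤ 487 → log₂ n ≤ (487 − 175)/105 = 2.9714.
So n ≤ 2^2.9714 = 7.843; the largest integer n is 7.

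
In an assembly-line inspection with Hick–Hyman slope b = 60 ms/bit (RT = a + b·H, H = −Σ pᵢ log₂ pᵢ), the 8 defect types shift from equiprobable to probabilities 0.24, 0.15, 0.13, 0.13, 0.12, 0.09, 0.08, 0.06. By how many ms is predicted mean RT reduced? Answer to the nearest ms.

7 ms

Equiprobable entropy H₀ = log₂ 8 = 3.0000 bits.
Skewed entropy H = −Σ pᵢ log₂ pᵢ = 2.8847 bits.
ΔRT = b·(H₀ − H) = 60 × 0.1153 = 6.92 ms.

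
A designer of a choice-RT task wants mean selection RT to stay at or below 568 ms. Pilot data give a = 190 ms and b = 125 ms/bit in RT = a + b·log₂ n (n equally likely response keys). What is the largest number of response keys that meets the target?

8

125·log₂ n ≤ 568 − 190 = 378, giving log₂ n ≤ 3.0240 and n ≤ 8.134. The largest whole number is 8.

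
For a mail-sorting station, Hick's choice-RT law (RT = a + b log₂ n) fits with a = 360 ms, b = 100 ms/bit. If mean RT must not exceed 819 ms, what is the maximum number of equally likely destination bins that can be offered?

24

Information budget: (819 − 360)/100 = 4.5900 bits, so n ≤ 2^4.5900 = 24.084 → at most 24.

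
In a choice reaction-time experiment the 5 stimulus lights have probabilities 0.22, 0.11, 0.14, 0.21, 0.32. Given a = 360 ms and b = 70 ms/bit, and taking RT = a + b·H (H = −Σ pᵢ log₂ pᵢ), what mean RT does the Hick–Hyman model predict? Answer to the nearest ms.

Entropy contributions −pᵢ log₂ pᵢ: 0.4806, 0.3503, 0.3971, 0.4728, 0.5260; sum H = 2.2268 bits.
RT = a + bH = 360 + 70·2.2268 = 515.88 ms.

516 ms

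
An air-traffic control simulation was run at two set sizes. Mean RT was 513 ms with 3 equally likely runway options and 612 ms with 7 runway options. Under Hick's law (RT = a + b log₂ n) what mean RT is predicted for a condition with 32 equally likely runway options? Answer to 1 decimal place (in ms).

With log₂ n on the abscissa the relation is linear; from the two conditions:
  b = (612 − 513) / (log₂ 7 − log₂ 3) = 99 / (2.8074 − 1.5850) = 80.989 ms/bit
  a = 513 − 80.989 × 1.5850 = 384.636 ms
Then RT(32) = 384.636 + 80.989 × log₂ 32 = 384.636 + 80.989 × 5 ≈ 789.580 ms.

789.6 ms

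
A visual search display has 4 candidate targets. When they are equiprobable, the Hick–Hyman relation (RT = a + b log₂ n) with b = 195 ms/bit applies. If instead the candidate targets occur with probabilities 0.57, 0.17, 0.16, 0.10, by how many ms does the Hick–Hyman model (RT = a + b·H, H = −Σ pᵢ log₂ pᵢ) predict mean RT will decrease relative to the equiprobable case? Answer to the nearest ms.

68 ms

The RT saving is b·ΔH. Equiprobable H₀ = log₂(4) = 2.0000 bits; with the given probabilities H = 1.6520 bits.
b·(H₀ − H) = 195 × (2.0000 − 1.6520) = 67.85 ms.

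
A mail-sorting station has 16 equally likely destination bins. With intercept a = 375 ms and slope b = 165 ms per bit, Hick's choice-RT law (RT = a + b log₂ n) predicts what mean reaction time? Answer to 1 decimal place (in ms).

log₂(16) = 4 bits, so RT = 375 + 165 × 4 ≈ 1035.000 ms.

1035.0 ms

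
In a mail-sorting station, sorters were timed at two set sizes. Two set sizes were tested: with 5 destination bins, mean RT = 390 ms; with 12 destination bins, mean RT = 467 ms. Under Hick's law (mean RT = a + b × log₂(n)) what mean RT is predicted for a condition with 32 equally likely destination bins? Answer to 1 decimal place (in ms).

553.3 ms

Solve the two-equation system in a and b:
  b = (467 − 390) / (log₂ 12 − log₂ 5) = 77 / (3.5850 − 2.3219) = 60.964 ms/bit
  a = 390 − 60.964 × 2.3219 = 248.445 ms
Then RT(32) = 248.445 + 60.964 × log₂ 32 = 248.445 + 60.964 × 5 ≈ 553.267 ms.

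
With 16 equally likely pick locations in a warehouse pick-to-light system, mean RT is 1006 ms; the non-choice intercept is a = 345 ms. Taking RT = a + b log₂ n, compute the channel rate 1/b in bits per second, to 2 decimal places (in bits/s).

Choice component = 1006 − 345 = 661 ms over log₂(16) = 4 bits.
b = 661 / 4 = 165.250 ms/bit, so 1/b = 6.051 bits/s.

6.05 bits/s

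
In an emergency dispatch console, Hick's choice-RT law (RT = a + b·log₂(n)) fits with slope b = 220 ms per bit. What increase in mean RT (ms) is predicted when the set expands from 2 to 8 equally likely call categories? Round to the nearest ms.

Only the slope matters, since a is common to both: ΔRT = b·log₂(n₂/n₁).
log₂(8) − log₂(2) = log₂(8/2) = log₂(4) = 2.
ΔRT = 220 × 2.0000 = 440.000 ms.

440 ms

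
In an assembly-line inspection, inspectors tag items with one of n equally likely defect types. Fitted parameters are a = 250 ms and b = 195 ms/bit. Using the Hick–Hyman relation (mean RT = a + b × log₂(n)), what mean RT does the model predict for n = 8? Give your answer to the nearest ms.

835 ms

log₂(8) = 3 bits, so RT = 250 + 195 × 3 ≈ 835.000 ms.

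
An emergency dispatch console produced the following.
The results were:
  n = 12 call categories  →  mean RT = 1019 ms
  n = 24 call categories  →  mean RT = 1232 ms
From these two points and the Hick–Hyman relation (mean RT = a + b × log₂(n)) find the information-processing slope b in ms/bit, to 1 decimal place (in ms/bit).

213.0 ms/bit

The slope on a log₂ axis is (1232 − 1019) / (4.5850 − 3.5850) = 213.000 ms/bit.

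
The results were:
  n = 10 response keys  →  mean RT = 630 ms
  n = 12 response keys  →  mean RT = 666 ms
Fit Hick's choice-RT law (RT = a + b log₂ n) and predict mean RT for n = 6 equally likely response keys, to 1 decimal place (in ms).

529.1 ms

Fit slope and intercept:
  b = (666 − 630) / (log₂ 12 − log₂ 10) = 36 / (3.5850 − 3.3219) = 136.864 ms/bit
  a = 630 − 136.864 × 3.3219 = 175.347 ms
Then RT(6) = 175.347 + 136.864 × log₂ 6 = 175.347 + 136.864 × 2.5850 ≈ 529.136 ms.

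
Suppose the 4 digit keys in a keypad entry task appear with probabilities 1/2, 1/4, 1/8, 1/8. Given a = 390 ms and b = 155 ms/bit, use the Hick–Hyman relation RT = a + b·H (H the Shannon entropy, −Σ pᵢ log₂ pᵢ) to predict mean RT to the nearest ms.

Each term −pᵢ log₂ pᵢ: 0.5·1 + 0.25·2 + 0.125·3 + 0.125·3; summed, H = 1.750 bits.
Mean RT = a + bH = 390 + 155·1.750 = 661.25 ms.

661 ms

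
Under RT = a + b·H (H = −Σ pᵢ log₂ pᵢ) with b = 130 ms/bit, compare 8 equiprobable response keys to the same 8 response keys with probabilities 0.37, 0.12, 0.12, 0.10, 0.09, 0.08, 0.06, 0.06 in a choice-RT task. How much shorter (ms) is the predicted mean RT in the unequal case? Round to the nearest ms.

Equiprobable entropy H₀ = log₂ 8 = 3.0000 bits.
Skewed entropy H = −Σ pᵢ log₂ pᵢ = 2.6883 bits.
ΔRT = b·(H₀ − H) = 130 × 0.3117 = 40.52 ms.

41 ms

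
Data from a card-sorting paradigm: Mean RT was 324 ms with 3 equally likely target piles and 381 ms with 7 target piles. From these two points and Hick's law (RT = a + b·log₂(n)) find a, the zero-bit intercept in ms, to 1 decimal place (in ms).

Slope: b = (381 − 324) / (log₂ 7 − log₂ 3) = 57/1.2224 = 46.630 ms/bit.
Intercept: a = 324 − 46.630·log₂(3) = 250.093 ms.

250.1 ms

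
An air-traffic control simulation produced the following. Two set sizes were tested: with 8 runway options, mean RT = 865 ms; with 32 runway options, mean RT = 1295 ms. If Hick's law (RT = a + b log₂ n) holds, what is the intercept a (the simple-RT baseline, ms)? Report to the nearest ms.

The slope on a log₂ axis is (1295 − 865) / (5 − 3) = 215 ms/bit.
a = RT₁ − b·log₂ n₁ = 865 − 215 × 3 = 220.000 ms.

220 ms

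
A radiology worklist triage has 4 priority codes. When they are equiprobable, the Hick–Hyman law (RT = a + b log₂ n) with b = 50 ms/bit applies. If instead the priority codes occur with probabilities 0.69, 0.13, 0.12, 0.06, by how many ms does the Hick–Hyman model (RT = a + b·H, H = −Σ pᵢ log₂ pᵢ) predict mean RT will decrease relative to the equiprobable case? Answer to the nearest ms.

32 ms

Equiprobable entropy H₀ = log₂ 4 = 2.0000 bits.
Skewed entropy H = −Σ pᵢ log₂ pᵢ = 1.3626 bits.
ΔRT = b·(H₀ − H) = 50 × 0.6374 = 31.87 ms.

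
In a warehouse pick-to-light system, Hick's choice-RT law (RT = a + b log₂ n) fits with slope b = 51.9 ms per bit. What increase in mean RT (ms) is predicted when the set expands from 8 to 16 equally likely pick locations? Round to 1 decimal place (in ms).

51.9 ms

The intercept a cancels: ΔRT = b·(log₂ n₂ − log₂ n₁) = b·log₂(n₂/n₁).
log₂(16) − log₂(8) = log₂(16/8) = log₂(2) = 1.
ΔRT = 51.9 × 1.0000 = 51.900 ms.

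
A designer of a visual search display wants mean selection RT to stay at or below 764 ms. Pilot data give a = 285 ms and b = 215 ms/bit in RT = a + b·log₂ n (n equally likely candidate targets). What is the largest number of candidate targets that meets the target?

4

Set 285 + 215·log₂ n ≤ 764 → log₂ n ≤ (764 − 285)/215 = 2.2279.
So n ≤ 2^2.2279 = 4.685; the largest integer n is 4.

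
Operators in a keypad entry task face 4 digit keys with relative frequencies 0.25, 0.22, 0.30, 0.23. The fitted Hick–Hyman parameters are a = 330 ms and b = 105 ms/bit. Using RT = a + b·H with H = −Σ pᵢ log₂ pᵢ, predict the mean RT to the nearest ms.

539 ms

H = 0.25·log₂(1/0.25) + 0.22·log₂(1/0.22) + 0.30·log₂(1/0.30) + 0.23·log₂(1/0.23) = 1.9893 bits.
RT = 330 + 105 × 1.9893 = 538.88 ms.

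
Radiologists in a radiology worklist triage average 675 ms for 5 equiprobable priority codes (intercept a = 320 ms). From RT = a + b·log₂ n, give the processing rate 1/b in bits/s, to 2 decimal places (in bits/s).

6.54 bits/s

b = (675 − 320)/log₂ 5 = 355/2.3219 = 152.890 ms per bit = 0.15289 s/bit; the reciprocal is 6.541 bits/s.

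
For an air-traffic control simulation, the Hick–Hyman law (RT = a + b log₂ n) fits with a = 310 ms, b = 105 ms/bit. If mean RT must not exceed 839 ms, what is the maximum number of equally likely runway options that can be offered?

32

Information budget: (839 − 310)/105 = 5.0381 bits, so n ≤ 2^5.0381 = 32.856 → at most 32.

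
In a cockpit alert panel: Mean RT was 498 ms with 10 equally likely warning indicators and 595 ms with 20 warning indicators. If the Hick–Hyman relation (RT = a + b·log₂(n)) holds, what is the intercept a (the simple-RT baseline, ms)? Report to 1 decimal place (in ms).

175.8 ms

b = (RT₂ − RT₁)/(log₂ n₂ − log₂ n₁) = (595 − 498)/(4.3219 − 3.3219) = 97.000 ms/bit.
a = RT₁ − b·log₂ n₁ = 498 − 97.000 × 3.3219 = 175.773 ms.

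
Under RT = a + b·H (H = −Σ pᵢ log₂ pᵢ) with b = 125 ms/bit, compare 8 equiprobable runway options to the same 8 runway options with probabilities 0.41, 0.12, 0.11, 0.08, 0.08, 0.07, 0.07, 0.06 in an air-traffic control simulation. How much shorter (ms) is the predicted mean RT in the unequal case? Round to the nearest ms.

49 ms

The RT saving is b·ΔH. Equiprobable H₀ = log₂(8) = 3.0000 bits; with the given probabilities H = 2.6084 bits.
b·(H₀ − H) = 125 × (3.0000 − 2.6084) = 48.95 ms.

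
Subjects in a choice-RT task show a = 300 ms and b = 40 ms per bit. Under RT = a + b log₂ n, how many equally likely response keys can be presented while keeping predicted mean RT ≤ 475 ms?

20

Information budget: (475 − 300)/40 = 4.3750 bits, so n ≤ 2^4.3750 = 20.749 → at most 20.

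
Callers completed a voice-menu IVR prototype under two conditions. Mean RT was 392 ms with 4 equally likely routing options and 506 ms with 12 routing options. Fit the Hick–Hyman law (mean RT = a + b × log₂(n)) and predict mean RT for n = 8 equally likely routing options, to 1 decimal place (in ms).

463.9 ms

With log₂ n on the abscissa the relation is linear; from the two conditions:
  b = (506 − 392) / (log₂ 12 − log₂ 4) = 114 / (3.5850 − 2) = 71.926 ms/bit
  a = 392 − 71.926 × 2 = 248.148 ms
Then RT(8) = 248.148 + 71.926 × log₂ 8 = 248.148 + 71.926 × 3 ≈ 463.926 ms.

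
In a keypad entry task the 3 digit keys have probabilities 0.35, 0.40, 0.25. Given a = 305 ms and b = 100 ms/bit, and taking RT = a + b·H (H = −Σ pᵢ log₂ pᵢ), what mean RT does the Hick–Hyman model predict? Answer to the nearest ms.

461 ms

H = 0.35·log₂(1/0.35) + 0.40·log₂(1/0.40) + 0.25·log₂(1/0.25) = 1.5589 bits.
RT = 305 + 100 × 1.5589 = 460.89 ms.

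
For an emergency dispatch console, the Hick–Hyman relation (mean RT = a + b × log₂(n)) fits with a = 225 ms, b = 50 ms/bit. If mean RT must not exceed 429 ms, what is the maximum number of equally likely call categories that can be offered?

16

Information budget: (429 − 225)/50 = 4.0800 bits, so n ≤ 2^4.0800 = 16.912 → at most 16.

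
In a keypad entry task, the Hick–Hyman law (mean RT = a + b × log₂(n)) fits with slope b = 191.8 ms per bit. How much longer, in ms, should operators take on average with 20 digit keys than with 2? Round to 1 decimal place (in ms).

637.1 ms

Only the slope matters, since a is common to both: ΔRT = b·log₂(n₂/n₁).
log₂(20) − log₂(2) = 4.3219 − 1 = 3.3219.
ΔRT = 191.8 × 3.3219 = 637.146 ms.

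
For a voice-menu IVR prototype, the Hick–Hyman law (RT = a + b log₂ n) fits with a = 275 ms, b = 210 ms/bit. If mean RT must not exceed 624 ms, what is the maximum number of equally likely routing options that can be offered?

Information budget: (624 − 275)/210 = 1.6619 bits, so n ≤ 2^1.6619 = 3.164 → at most 3.

3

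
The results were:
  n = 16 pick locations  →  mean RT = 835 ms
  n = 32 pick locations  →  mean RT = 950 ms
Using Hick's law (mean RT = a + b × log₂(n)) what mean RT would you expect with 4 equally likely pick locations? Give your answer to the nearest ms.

Fit slope and intercept:
  b = (950 − 835) / (log₂ 32 − log₂ 16) = 115 / (5 − 4) = 115 ms/bit
  a = 835 − 115 × 4 = 375 ms
Then RT(4) = 375 + 115 × log₂ 4 = 375 + 115 × 2 ≈ 605.000 ms.

605 ms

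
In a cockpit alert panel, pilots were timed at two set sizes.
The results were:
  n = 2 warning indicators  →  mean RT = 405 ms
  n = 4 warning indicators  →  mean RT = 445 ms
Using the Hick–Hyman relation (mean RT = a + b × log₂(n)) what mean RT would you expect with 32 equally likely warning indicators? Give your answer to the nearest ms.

565 ms

Solve the two-equation system in a and b:
  b = (445 − 405) / (log₂ 4 − log₂ 2) = 40 / (2 − 1) = 40 ms/bit
  a = 405 − 40 × 1 = 365 ms
Then RT(32) = 365 + 40 × log₂ 32 = 365 + 40 × 5 ≈ 565.000 ms.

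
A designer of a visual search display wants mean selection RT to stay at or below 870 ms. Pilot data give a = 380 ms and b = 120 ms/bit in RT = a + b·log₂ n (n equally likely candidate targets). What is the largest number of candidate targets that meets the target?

16

Information budget: (870 − 380)/120 = 4.0833 bits, so n ≤ 2^4.0833 = 16.951 → at most 16.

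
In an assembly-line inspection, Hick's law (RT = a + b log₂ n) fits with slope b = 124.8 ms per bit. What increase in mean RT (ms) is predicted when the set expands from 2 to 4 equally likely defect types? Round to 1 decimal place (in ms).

The intercept a cancels: ΔRT = b·(log₂ n₂ − log₂ n₁) = b·log₂(n₂/n₁).
log₂(4) − log₂(2) = log₂(4/2) = log₂(2) = 1.
ΔRT = 124.8 × 1.0000 = 124.800 ms.

124.8 ms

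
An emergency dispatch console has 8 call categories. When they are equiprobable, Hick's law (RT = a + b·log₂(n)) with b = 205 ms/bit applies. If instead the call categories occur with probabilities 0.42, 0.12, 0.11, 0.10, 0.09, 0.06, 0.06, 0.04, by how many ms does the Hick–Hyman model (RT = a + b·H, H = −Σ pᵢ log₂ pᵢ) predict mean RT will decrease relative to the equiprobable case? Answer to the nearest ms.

Equiprobable entropy H₀ = log₂ 8 = 3.0000 bits.
Skewed entropy H = −Σ pᵢ log₂ pᵢ = 2.5607 bits.
ΔRT = b·(H₀ − H) = 205 × 0.4393 = 90.06 ms.

90 ms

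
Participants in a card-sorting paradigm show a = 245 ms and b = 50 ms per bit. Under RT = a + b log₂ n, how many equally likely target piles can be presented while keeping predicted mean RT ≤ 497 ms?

32

50·log₂ n ≤ 497 − 245 = 252, giving log₂ n ≤ 5.0400 and n ≤ 32.900. The largest whole number is 32.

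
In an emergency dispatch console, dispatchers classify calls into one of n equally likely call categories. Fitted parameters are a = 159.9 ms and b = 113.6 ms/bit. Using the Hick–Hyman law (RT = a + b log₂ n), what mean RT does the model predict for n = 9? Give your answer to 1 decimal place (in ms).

520.0 ms

log₂(9) = 3.1699 bits, so RT = 159.9 + 113.6 × 3.1699 ≈ 520.003 ms.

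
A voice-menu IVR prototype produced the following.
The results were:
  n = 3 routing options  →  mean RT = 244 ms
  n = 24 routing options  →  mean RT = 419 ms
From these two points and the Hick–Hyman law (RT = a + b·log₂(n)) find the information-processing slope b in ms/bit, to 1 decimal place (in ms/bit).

58.3 ms/bit

b = (RT₂ − RT₁)/(log₂ n₂ − log₂ n₁) = (419 − 244)/(4.5850 − 1.5850) = 58.333 ms/bit.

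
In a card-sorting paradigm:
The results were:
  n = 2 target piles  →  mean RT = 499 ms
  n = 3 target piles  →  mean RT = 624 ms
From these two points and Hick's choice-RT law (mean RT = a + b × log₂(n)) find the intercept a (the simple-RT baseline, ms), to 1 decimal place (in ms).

285.3 ms

Slope: b = (624 − 499) / (log₂ 3 − log₂ 2) = 125/0.5850 = 213.689 ms/bit.
Intercept: a = 499 − 213.689·log₂(2) = 285.311 ms.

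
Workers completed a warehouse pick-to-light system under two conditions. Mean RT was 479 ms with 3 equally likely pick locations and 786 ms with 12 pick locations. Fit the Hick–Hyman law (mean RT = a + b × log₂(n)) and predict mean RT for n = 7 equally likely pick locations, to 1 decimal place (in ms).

With log₂ n on the abscissa the relation is linear; from the two conditions:
  b = (786 − 479) / (log₂ 12 − log₂ 3) = 307 / (3.5850 − 1.5850) = 153.500 ms/bit
  a = 479 − 153.500 × 1.5850 = 235.708 ms
Then RT(7) = 235.708 + 153.500 × log₂ 7 = 235.708 + 153.500 × 2.8074 ≈ 666.637 ms.

666.6 ms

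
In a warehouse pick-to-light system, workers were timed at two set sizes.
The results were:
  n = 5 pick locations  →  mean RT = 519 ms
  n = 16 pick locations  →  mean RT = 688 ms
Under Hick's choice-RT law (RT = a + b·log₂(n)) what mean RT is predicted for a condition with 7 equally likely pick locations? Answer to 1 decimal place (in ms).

567.9 ms

RT is linear in log₂ n, so two points fix the line:
  b = (688 − 519) / (log₂ 16 − log₂ 5) = 169 / (4 − 2.3219) = 100.711 ms/bit
  a = 519 − 100.711 × 2.3219 = 285.157 ms
Then RT(7) = 285.157 + 100.711 × log₂ 7 = 285.157 + 100.711 × 2.8074 ≈ 567.888 ms.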